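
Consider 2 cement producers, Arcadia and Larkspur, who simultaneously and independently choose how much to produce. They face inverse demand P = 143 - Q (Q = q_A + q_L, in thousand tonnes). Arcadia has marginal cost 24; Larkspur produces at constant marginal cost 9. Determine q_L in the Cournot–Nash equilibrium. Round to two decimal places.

Arcadia's profit: π_A = (143 - Q)q_A - (24q_A). Setting ∂π_A/∂q_A = 0: 119 - 2q_A - (q_L) = 0.
Larkspur's first-order condition: 134 - 2q_L - (q_A) = 0.
Best responses: q_A = (119 - q_L)/2, q_L = (134 - q_A)/2.
Solving the pair: q_A = 104/3, q_L = 149/3.

49.67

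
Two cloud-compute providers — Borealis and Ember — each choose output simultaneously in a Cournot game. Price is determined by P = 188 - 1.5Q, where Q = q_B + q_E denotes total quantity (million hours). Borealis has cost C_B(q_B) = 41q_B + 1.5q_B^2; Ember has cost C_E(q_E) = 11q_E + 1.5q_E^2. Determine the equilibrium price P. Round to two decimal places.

123.20

Borealis's profit: π_B = (188 - 1.5Q)q_B - (41q_B + (3/2)q_B²). Setting ∂π_B/∂q_B = 0: 147 - 6q_B - (3/2)(q_E) = 0.
Ember's first-order condition: 177 - 6q_E - (3/2)(q_B) = 0.
Rearranging gives the reaction functions q_B = (147 - (3/2)q_E)/6 and q_E = (177 - (3/2)q_B)/6.
Solving the pair: q_B = 274/15, q_E = 374/15.
Total output Q = 216/5, so price P = 188 - (3/2)·(216/5) = 616/5.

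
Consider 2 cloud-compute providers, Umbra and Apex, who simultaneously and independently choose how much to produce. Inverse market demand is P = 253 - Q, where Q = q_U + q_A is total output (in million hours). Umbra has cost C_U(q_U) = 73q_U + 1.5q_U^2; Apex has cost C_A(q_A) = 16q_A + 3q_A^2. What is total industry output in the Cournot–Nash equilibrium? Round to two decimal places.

Umbra's profit: π_U = (253 - Q)q_U - (73q_U + (3/2)q_U²). Setting ∂π_U/∂q_U = 0: 180 - 5q_U - (q_A) = 0.
Apex's first-order condition: 237 - 8q_A - (q_U) = 0.
Rearranging gives the reaction functions q_U = (180 - q_A)/5 and q_A = (237 - q_U)/8.
Substituting one into the other gives q_U = 401/13 and q_A = 335/13.
Total output Q = 401/13 + 335/13 = 736/13.

56.62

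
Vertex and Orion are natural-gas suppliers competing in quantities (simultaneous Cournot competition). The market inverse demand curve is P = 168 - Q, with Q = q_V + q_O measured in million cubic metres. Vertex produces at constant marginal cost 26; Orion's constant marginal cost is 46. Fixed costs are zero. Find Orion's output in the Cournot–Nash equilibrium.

34

Vertex's profit: π_V = (168 - Q)q_V - (26q_V). Setting ∂π_V/∂q_V = 0: 142 - 2q_V - (q_O) = 0.
Orion's first-order condition: 122 - 2q_O - (q_V) = 0.
Rearranging gives the reaction functions q_V = (142 - q_O)/2 and q_O = (122 - q_V)/2.
Substituting one into the other gives q_V = 54 and q_O = 34.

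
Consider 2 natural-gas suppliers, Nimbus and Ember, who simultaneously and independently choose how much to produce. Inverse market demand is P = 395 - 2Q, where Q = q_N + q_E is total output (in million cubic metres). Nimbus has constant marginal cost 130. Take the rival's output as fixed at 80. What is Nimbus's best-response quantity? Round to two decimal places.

26.25

With the rival's output fixed at 80, Nimbus's profit is π_N = (395 - 2·80 - 2q_N)q_N - (130q_N) = (235 - 2q_N)q_N - (130q_N).
∂π_N/∂q_N = 105 - 4q_N = 0, so q_N = 105/4.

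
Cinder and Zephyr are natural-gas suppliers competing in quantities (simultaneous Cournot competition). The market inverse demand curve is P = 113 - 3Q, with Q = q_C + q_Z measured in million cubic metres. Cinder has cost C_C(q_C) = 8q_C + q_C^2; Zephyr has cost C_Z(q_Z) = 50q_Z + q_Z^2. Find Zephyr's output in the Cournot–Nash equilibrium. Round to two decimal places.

3.44

Cinder's profit: π_C = (113 - 3Q)q_C - (8q_C + q_C²). Setting ∂π_C/∂q_C = 0: 105 - 8q_C - 3(q_Z) = 0.
Zephyr's first-order condition: 63 - 8q_Z - 3(q_C) = 0.
Best responses: q_C = (105 - 3q_Z)/8, q_Z = (63 - 3q_C)/8.
Substituting one into the other gives q_C = 651/55 and q_Z = 189/55.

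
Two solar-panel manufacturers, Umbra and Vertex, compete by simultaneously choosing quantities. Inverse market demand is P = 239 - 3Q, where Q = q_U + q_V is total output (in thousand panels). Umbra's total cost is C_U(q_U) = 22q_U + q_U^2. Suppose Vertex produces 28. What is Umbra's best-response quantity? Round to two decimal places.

With the rival's output fixed at 28, Umbra's profit is π_U = (239 - 3·28 - 3q_U)q_U - (22q_U + q_U²) = (155 - 3q_U)q_U - (22q_U + q_U²).
∂π_U/∂q_U = 133 - 8q_U = 0, so q_U = 133/8.

16.63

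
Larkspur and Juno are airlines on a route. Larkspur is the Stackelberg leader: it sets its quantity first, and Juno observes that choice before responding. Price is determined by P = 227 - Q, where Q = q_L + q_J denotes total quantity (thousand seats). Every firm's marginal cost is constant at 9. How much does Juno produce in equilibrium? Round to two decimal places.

The follower Juno best-responds to any q_L: π_J = (227 - Q)q_J - 9q_J.
Setting the follower's marginal profit to zero, 218 - q_L - 2q_J = 0, i.e. q_J = (218 - q_L)/2.
Larkspur substitutes q_J(q_L) into its own profit: π_L = q_L(227 - q_L - (218 - q_L)/2) - 9q_L = (118 - (1/2)q_L)q_L - 9q_L.
Leader FOC: 109 - q_L = 0, so q_L = 109.
Then q_J = (218 - 109)/2 = 109/2.

54.50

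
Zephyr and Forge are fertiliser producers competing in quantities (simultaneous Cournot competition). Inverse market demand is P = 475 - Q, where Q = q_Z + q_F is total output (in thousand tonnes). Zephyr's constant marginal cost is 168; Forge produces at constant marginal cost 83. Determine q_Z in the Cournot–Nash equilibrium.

Zephyr's profit: π_Z = (475 - Q)q_Z - (168q_Z). Setting ∂π_Z/∂q_Z = 0: 307 - 2q_Z - (q_F) = 0.
Forge's first-order condition: 392 - 2q_F - (q_Z) = 0.
Rearranging gives the reaction functions q_Z = (307 - q_F)/2 and q_F = (392 - q_Z)/2.
Solving the pair: q_Z = 74, q_F = 159.

74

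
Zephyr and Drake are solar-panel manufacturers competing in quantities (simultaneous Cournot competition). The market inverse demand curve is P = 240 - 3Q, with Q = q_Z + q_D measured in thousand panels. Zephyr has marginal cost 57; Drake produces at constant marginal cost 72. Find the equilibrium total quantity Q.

39

Zephyr's profit: π_Z = (240 - 3Q)q_Z - (57q_Z). Setting ∂π_Z/∂q_Z = 0: 183 - 6q_Z - 3(q_D) = 0.
Drake's profit: π_D = (240 - 3Q)q_D - (72q_D). Setting ∂π_D/∂q_D = 0: 168 - 6q_D - 3(q_Z) = 0.
So q_Z = (183 - 3q_D)/6 and q_D = (168 - 3q_Z)/6.
Substituting one into the other gives q_Z = 22 and q_D = 17.
Total output Q = 22 + 17 = 39.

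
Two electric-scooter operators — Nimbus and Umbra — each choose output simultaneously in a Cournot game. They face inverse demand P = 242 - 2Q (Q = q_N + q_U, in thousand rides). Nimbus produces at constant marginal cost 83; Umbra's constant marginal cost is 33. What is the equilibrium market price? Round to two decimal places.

119.33

Nimbus's profit: π_N = (242 - 2Q)q_N - (83q_N). Setting ∂π_N/∂q_N = 0: 159 - 4q_N - 2(q_U) = 0.
Umbra's profit: π_U = (242 - 2Q)q_U - (33q_U). Setting ∂π_U/∂q_U = 0: 209 - 4q_U - 2(q_N) = 0.
So q_N = (159 - 2q_U)/4 and q_U = (209 - 2q_N)/4.
Solving the pair: q_N = 109/6, q_U = 259/6.
Total output Q = 184/3, so price P = 242 - 2·(184/3) = 358/3.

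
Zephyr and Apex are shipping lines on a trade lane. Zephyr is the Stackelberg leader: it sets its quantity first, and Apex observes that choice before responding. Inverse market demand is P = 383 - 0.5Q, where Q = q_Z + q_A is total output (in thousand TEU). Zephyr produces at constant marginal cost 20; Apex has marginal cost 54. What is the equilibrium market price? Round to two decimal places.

The follower Apex best-responds to any q_Z: π_A = (383 - 0.5Q)q_A - 54q_A.
∂π_A/∂q_A = 329 - (1/2)q_Z - q_A = 0 gives the reaction function q_A = (329 - (1/2)q_Z).
Zephyr substitutes q_A(q_Z) into its own profit: π_Z = q_Z(383 - (1/2)q_Z - (329 - (1/2)q_Z)/2) - 20q_Z = (437/2 - (1/4)q_Z)q_Z - 20q_Z.
Leader FOC: 397/2 - (1/2)q_Z = 0, so q_Z = 397.
Then q_A = (329 - (1/2)·397) = 261/2.
Total output Q = 1055/2, so price P = 383 - (1/2)·(1055/2) = 477/4.

119.25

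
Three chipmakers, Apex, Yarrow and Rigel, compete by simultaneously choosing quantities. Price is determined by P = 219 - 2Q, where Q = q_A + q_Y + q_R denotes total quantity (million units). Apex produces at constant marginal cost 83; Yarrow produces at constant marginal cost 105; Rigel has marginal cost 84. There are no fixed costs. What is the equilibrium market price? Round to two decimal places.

Apex's profit: π_A = (219 - 2Q)q_A - (83q_A). Setting ∂π_A/∂q_A = 0: 136 - 4q_A - 2(q_Y + q_R) = 0.
Yarrow's profit: π_Y = (219 - 2Q)q_Y - (105q_Y). Setting ∂π_Y/∂q_Y = 0: 114 - 4q_Y - 2(q_A + q_R) = 0.
Rigel's first-order condition: 135 - 4q_R - 2(q_A + q_Y) = 0.
Adding the 3 conditions: 385 − 4Q − 4Q = 0, i.e. Q = 385/8.
Back-substituting: q_A = (136 − 385/4)/2 = 159/8, q_Y = (114 − 385/4)/2 = 71/8, q_R = (135 − 385/4)/2 = 155/8.
Total output Q = 385/8, so price P = 219 - 2·(385/8) = 491/4.

122.75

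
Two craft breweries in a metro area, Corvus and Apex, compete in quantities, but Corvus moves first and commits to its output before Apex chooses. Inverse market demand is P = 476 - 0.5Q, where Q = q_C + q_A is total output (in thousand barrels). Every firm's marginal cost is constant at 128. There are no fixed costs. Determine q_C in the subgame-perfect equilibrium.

348

The follower Apex best-responds to any q_C: π_A = (476 - 0.5Q)q_A - 128q_A.
∂π_A/∂q_A = 348 - (1/2)q_C - q_A = 0 gives the reaction function q_A = (348 - (1/2)q_C).
The leader anticipates this reaction. Substituting into P = 476 - 0.5Q gives P = 302 - (1/4)q_C, so π_C = (302 - (1/4)q_C)q_C - 128q_C.
The leader's first-order condition 174 - (1/2)q_C = 0 yields q_C = 348.
Then q_A = (348 - (1/2)·348) = 174.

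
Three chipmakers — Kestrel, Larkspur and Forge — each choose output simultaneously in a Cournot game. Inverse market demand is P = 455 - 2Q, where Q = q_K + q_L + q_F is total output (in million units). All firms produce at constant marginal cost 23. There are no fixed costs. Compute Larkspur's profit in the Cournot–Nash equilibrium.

5832

A representative firm's profit is π_i = q_i(455 - 2Q) - 23q_i.
First-order condition (treating rivals' output as given): 432 - 4q_i - 2·Σ_{j≠i} q_j = 0.
With identical firms every q_j equals q_i, so Σ_{j≠i} q_j = 2q_i and 432 = 8q_i, giving q_i = 54.
Price P = 455 - 2·162 = 131.
Larkspur's profit: (131 - 23)·54 = 5832.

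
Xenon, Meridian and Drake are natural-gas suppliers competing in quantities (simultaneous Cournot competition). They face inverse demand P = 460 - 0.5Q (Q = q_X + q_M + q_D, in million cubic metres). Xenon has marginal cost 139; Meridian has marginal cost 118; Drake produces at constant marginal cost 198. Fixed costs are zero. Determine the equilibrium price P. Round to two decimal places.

Xenon's profit: π_X = (460 - 0.5Q)q_X - (139q_X). Setting ∂π_X/∂q_X = 0: 321 - q_X - (1/2)(q_M + q_D) = 0.
Meridian's profit: π_M = (460 - 0.5Q)q_M - (118q_M). Setting ∂π_M/∂q_M = 0: 342 - q_M - (1/2)(q_X + q_D) = 0.
Drake's profit: π_D = (460 - 0.5Q)q_D - (198q_D). Setting ∂π_D/∂q_D = 0: 262 - q_D - (1/2)(q_X + q_M) = 0.
Adding the 3 first-order conditions: 925 − 2Q = 0, so Q = 925/2.
Back-substituting: q_X = (321 − 925/4)/(1/2) = 359/2, q_M = (342 − 925/4)/(1/2) = 443/2, q_D = (262 − 925/4)/(1/2) = 123/2.
Total output Q = 925/2, so price P = 460 - (1/2)·(925/2) = 915/4.

228.75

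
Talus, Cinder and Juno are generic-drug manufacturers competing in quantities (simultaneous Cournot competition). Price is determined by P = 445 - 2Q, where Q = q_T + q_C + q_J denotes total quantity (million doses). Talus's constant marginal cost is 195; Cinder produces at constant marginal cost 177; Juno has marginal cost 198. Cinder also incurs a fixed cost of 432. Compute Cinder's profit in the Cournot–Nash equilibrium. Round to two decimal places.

2513.28

Talus's profit: π_T = (445 - 2Q)q_T - (195q_T). Setting ∂π_T/∂q_T = 0: 250 - 4q_T - 2(q_C + q_J) = 0.
Cinder's profit: π_C = (445 - 2Q)q_C - (177q_C). Setting ∂π_C/∂q_C = 0: 268 - 4q_C - 2(q_T + q_J) = 0.
Juno's profit: π_J = (445 - 2Q)q_J - (198q_J). Setting ∂π_J/∂q_J = 0: 247 - 4q_J - 2(q_T + q_C) = 0.
Adding the 3 first-order conditions: 765 − 8Q = 0, so Q = 765/8.
Back-substituting: q_T = (250 − 765/4)/2 = 235/8, q_C = (268 − 765/4)/2 = 307/8, q_J = (247 − 765/4)/2 = 223/8.
Price P = 445 - 2·(765/8) = 1015/4.
Cinder's profit: (1015/4 - 177)·(307/8) - 432 = 2513.2813.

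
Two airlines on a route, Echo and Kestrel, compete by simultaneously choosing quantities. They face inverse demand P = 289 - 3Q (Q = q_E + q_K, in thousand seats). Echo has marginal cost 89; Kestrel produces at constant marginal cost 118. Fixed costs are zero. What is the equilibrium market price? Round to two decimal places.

Echo's profit: π_E = (289 - 3Q)q_E - (89q_E). Setting ∂π_E/∂q_E = 0: 200 - 6q_E - 3(q_K) = 0.
Kestrel's first-order condition: 171 - 6q_K - 3(q_E) = 0.
Rearranging gives the reaction functions q_E = (200 - 3q_K)/6 and q_K = (171 - 3q_E)/6.
Substituting one into the other gives q_E = 229/9 and q_K = 142/9.
Total output Q = 371/9, so price P = 289 - 3·(371/9) = 496/3.

165.33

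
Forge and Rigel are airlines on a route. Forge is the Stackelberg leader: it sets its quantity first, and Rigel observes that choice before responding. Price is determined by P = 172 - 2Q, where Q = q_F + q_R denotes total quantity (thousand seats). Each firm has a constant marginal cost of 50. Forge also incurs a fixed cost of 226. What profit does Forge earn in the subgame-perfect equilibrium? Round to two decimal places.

Solve by backward induction. Given q_F, the follower Rigel maximises π_R = (172 - 2q_F - 2q_R)q_R - 50q_R.
∂π_R/∂q_R = 122 - 2q_F - 4q_R = 0 gives the reaction function q_R = (122 - 2q_F)/4.
Forge substitutes q_R(q_F) into its own profit: π_F = q_F(172 - 2q_F - (122 - 2q_F)/2) - 50q_F = (111 - q_F)q_F - 50q_F.
Leader FOC: 61 - 2q_F = 0, so q_F = 61/2.
Then q_R = (122 - 2·(61/2))/4 = 61/4.
Price P = 172 - 2·(183/4) = 161/2.
Forge's profit: (161/2 - 50)·(61/2) - 226 = 704.2500.

704.25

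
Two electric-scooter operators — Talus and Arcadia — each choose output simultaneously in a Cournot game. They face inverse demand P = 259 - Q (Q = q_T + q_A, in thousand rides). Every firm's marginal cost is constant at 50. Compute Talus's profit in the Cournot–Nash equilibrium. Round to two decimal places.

4853.44

Each firm earns π_i = (259 - Q)q_i - 50q_i.
Setting ∂π_i/∂q_i = 0 with rivals' quantities fixed: 209 - 2q_i - q_j = 0.
With identical firms every q_j equals q_i, so q_j = q_i and 209 = 3q_i, giving q_i = 209/3.
Price P = 259 - 418/3 = 359/3.
Talus's profit: (359/3 - 50)·(209/3) = 4853.4444.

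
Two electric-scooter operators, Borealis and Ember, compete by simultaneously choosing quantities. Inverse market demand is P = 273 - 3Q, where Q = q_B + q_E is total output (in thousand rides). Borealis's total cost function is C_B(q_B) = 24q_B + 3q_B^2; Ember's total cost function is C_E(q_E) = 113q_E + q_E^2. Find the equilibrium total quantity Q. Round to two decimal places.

Borealis's profit: π_B = (273 - 3Q)q_B - (24q_B + 3q_B²). Setting ∂π_B/∂q_B = 0: 249 - 12q_B - 3(q_E) = 0.
Ember's profit: π_E = (273 - 3Q)q_E - (113q_E + q_E²). Setting ∂π_E/∂q_E = 0: 160 - 8q_E - 3(q_B) = 0.
Best responses: q_B = (249 - 3q_E)/12, q_E = (160 - 3q_B)/8.
Solving the pair: q_B = 504/29, q_E = 391/29.
Total output Q = 504/29 + 391/29 = 895/29.

30.86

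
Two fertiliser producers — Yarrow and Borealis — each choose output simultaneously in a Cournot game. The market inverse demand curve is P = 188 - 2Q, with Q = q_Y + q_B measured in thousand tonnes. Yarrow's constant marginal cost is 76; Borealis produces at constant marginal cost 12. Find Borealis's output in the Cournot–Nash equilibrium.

40

Yarrow's profit: π_Y = (188 - 2Q)q_Y - (76q_Y). Setting ∂π_Y/∂q_Y = 0: 112 - 4q_Y - 2(q_B) = 0.
Borealis's first-order condition: 176 - 4q_B - 2(q_Y) = 0.
Best responses: q_Y = (112 - 2q_B)/4, q_B = (176 - 2q_Y)/4.
Solving the pair: q_Y = 8, q_B = 40.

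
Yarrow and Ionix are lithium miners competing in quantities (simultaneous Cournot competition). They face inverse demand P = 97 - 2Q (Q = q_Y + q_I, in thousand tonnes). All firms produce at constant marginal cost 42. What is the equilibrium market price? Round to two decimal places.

60.33

Each firm earns π_i = (97 - 2Q)q_i - 42q_i.
Setting ∂π_i/∂q_i = 0 with rivals' quantities fixed: 55 - 4q_i - 2q_j = 0.
With identical firms every q_j equals q_i, so q_j = q_i and 55 = 6q_i, giving q_i = 55/6.
Total output Q = 55/3, so price P = 97 - 2·(55/3) = 181/3.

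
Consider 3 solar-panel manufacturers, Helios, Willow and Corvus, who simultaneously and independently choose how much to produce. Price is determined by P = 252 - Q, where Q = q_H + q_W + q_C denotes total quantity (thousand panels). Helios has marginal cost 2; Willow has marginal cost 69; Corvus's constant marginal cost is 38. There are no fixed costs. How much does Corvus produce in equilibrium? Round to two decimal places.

52.25

Helios's profit: π_H = (252 - Q)q_H - (2q_H). Setting ∂π_H/∂q_H = 0: 250 - 2q_H - (q_W + q_C) = 0.
Willow's first-order condition: 183 - 2q_W - (q_H + q_C) = 0.
Corvus's profit: π_C = (252 - Q)q_C - (38q_C). Setting ∂π_C/∂q_C = 0: 214 - 2q_C - (q_H + q_W) = 0.
Adding the 3 conditions: 647 − 2Q − 2Q = 0, i.e. Q = 647/4.
Back-substituting: q_H = (250 − 647/4) = 353/4, q_W = (183 − 647/4) = 85/4, q_C = (214 − 647/4) = 209/4.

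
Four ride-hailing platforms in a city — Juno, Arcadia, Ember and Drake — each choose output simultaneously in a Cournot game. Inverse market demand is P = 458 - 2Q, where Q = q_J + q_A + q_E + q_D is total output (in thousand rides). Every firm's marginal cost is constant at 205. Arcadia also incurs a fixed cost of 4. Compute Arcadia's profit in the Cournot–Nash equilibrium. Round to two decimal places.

Each firm earns π_i = (458 - 2Q)q_i - 205q_i.
Setting ∂π_i/∂q_i = 0 with rivals' quantities fixed: 253 - 4q_i - 2·Σ_{j≠i} q_j = 0.
With identical firms every q_j equals q_i, so Σ_{j≠i} q_j = 3q_i and 253 = 10q_i, giving q_i = 253/10.
Price P = 458 - 2·(506/5) = 1278/5.
Arcadia's profit: (1278/5 - 205)·(253/10) - 4 = 1276.1800.

1276.18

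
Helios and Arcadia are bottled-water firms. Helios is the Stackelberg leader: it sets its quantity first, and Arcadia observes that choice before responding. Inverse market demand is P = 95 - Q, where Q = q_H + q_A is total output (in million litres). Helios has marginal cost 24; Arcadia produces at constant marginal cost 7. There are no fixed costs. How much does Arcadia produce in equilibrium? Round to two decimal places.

30.50

Solve by backward induction. Given q_H, the follower Arcadia maximises π_A = (95 - q_H - q_A)q_A - 7q_A.
∂π_A/∂q_A = 88 - q_H - 2q_A = 0 gives the reaction function q_A = (88 - q_H)/2.
Helios substitutes q_A(q_H) into its own profit: π_H = q_H(95 - q_H - (88 - q_H)/2) - 24q_H = (51 - (1/2)q_H)q_H - 24q_H.
The leader's first-order condition 27 - q_H = 0 yields q_H = 27.
Then q_A = (88 - 27)/2 = 61/2.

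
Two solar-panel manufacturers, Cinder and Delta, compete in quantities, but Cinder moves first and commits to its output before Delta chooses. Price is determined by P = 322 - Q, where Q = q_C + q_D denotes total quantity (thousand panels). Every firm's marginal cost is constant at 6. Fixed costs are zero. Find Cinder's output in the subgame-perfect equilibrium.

158

The follower Delta best-responds to any q_C: π_D = (322 - Q)q_D - 6q_D.
∂π_D/∂q_D = 316 - q_C - 2q_D = 0 gives the reaction function q_D = (316 - q_C)/2.
The leader anticipates this reaction. Substituting into P = 322 - Q gives P = 164 - (1/2)q_C, so π_C = (164 - (1/2)q_C)q_C - 6q_C.
Maximising: ∂π_C/∂q_C = 158 - q_C = 0, giving q_C = 158.
Then q_D = (316 - 158)/2 = 79.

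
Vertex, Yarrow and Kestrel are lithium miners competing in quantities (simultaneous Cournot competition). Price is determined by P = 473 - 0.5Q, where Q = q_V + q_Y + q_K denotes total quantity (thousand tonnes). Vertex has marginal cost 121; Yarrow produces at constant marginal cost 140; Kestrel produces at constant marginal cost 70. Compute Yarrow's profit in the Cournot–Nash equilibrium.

7442

Vertex's profit: π_V = (473 - 0.5Q)q_V - (121q_V). Setting ∂π_V/∂q_V = 0: 352 - q_V - (1/2)(q_Y + q_K) = 0.
Yarrow's first-order condition: 333 - q_Y - (1/2)(q_V + q_K) = 0.
Kestrel's profit: π_K = (473 - 0.5Q)q_K - (70q_K). Setting ∂π_K/∂q_K = 0: 403 - q_K - (1/2)(q_V + q_Y) = 0.
Summing all 3 equations gives 1088 − 2Q = 0, hence Q = 544.
Back-substituting: q_V = (352 − 272)/(1/2) = 160, q_Y = (333 − 272)/(1/2) = 122, q_K = (403 − 272)/(1/2) = 262.
Price P = 473 - (1/2)·544 = 201.
Yarrow's profit: (201 - 140)·122 = 7442.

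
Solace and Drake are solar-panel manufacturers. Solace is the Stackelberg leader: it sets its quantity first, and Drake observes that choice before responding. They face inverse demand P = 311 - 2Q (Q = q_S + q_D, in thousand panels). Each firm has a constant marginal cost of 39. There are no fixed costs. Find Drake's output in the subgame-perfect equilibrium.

The follower Drake best-responds to any q_S: π_D = (311 - 2Q)q_D - 39q_D.
∂π_D/∂q_D = 272 - 2q_S - 4q_D = 0 gives the reaction function q_D = (272 - 2q_S)/4.
Solace substitutes q_D(q_S) into its own profit: π_S = q_S(311 - 2q_S - (272 - 2q_S)/2) - 39q_S = (175 - q_S)q_S - 39q_S.
The leader's first-order condition 136 - 2q_S = 0 yields q_S = 68.
Then q_D = (272 - 2·68)/4 = 34.

34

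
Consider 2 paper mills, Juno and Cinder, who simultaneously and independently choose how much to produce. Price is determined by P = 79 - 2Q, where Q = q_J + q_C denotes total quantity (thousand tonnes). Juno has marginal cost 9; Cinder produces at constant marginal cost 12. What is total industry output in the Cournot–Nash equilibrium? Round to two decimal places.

Juno's profit: π_J = (79 - 2Q)q_J - (9q_J). Setting ∂π_J/∂q_J = 0: 70 - 4q_J - 2(q_C) = 0.
Cinder's profit: π_C = (79 - 2Q)q_C - (12q_C). Setting ∂π_C/∂q_C = 0: 67 - 4q_C - 2(q_J) = 0.
So q_J = (70 - 2q_C)/4 and q_C = (67 - 2q_J)/4.
Substituting one into the other gives q_J = 73/6 and q_C = 32/3.
Total output Q = 73/6 + 32/3 = 137/6.

22.83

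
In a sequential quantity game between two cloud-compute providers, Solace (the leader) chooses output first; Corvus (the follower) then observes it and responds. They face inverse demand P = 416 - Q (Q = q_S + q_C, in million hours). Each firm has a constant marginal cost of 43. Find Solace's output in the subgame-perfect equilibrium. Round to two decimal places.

Solve by backward induction. Given q_S, the follower Corvus maximises π_C = (416 - q_S - q_C)q_C - 43q_C.
∂π_C/∂q_C = 373 - q_S - 2q_C = 0 gives the reaction function q_C = (373 - q_S)/2.
The leader anticipates this reaction. Substituting into P = 416 - Q gives P = 459/2 - (1/2)q_S, so π_S = (459/2 - (1/2)q_S)q_S - 43q_S.
Leader FOC: 373/2 - q_S = 0, so q_S = 373/2.
Then q_C = (373 - 373/2)/2 = 373/4.

186.50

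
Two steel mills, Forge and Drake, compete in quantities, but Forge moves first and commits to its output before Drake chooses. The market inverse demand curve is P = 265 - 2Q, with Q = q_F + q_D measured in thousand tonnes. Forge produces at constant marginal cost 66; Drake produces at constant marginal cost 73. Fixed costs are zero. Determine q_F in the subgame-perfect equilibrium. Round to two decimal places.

51.50

The follower Drake best-responds to any q_F: π_D = (265 - 2Q)q_D - 73q_D.
∂π_D/∂q_D = 192 - 2q_F - 4q_D = 0 gives the reaction function q_D = (192 - 2q_F)/4.
Forge substitutes q_D(q_F) into its own profit: π_F = q_F(265 - 2q_F - (192 - 2q_F)/2) - 66q_F = (169 - q_F)q_F - 66q_F.
The leader's first-order condition 103 - 2q_F = 0 yields q_F = 103/2.
Then q_D = (192 - 2·(103/2))/4 = 89/4.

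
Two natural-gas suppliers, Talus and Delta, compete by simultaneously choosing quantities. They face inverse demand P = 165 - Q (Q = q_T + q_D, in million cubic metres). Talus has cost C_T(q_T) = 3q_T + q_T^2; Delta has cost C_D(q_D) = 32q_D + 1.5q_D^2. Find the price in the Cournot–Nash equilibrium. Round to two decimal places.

109.89

Talus's profit: π_T = (165 - Q)q_T - (3q_T + q_T²). Setting ∂π_T/∂q_T = 0: 162 - 4q_T - (q_D) = 0.
Delta's profit: π_D = (165 - Q)q_D - (32q_D + (3/2)q_D²). Setting ∂π_D/∂q_D = 0: 133 - 5q_D - (q_T) = 0.
Rearranging gives the reaction functions q_T = (162 - q_D)/4 and q_D = (133 - q_T)/5.
Substituting one into the other gives q_T = 677/19 and q_D = 370/19.
Total output Q = 1047/19, so price P = 165 - 1047/19 = 109.8947.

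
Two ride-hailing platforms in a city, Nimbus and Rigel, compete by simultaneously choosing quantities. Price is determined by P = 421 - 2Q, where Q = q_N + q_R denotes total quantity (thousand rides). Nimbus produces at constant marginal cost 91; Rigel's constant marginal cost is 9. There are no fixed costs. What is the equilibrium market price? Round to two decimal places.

Nimbus's profit: π_N = (421 - 2Q)q_N - (91q_N). Setting ∂π_N/∂q_N = 0: 330 - 4q_N - 2(q_R) = 0.
Rigel's first-order condition: 412 - 4q_R - 2(q_N) = 0.
So q_N = (330 - 2q_R)/4 and q_R = (412 - 2q_N)/4.
Substituting one into the other gives q_N = 124/3 and q_R = 247/3.
Total output Q = 371/3, so price P = 421 - 2·(371/3) = 521/3.

173.67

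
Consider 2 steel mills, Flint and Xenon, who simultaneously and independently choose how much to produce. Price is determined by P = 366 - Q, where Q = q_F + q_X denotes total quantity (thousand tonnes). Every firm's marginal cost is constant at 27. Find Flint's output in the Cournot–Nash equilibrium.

A representative firm's profit is π_i = q_i(366 - Q) - 27q_i.
First-order condition (treating rivals' output as given): 339 - 2q_i - q_j = 0.
With identical firms every q_j equals q_i, so q_j = q_i and 339 = 3q_i, giving q_i = 113.

113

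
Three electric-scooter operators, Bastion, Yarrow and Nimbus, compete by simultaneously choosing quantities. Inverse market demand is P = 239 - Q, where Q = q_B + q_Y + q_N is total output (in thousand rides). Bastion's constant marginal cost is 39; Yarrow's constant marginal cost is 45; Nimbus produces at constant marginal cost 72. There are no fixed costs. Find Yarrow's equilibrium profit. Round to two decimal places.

Bastion's profit: π_B = (239 - Q)q_B - (39q_B). Setting ∂π_B/∂q_B = 0: 200 - 2q_B - (q_Y + q_N) = 0.
Yarrow's first-order condition: 194 - 2q_Y - (q_B + q_N) = 0.
Nimbus's profit: π_N = (239 - Q)q_N - (72q_N). Setting ∂π_N/∂q_N = 0: 167 - 2q_N - (q_B + q_Y) = 0.
Summing all 3 equations gives 561 − 4Q = 0, hence Q = 561/4.
Back-substituting: q_B = (200 − 561/4) = 239/4, q_Y = (194 − 561/4) = 215/4, q_N = (167 − 561/4) = 107/4.
Price P = 239 - 561/4 = 395/4.
Yarrow's profit: (395/4 - 45)·(215/4) = 2889.0625.

2889.06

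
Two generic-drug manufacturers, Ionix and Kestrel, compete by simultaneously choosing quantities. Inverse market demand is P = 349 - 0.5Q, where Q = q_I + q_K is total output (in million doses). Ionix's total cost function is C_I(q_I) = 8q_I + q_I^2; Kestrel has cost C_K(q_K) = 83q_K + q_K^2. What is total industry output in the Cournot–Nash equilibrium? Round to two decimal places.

173.43

Ionix's profit: π_I = (349 - 0.5Q)q_I - (8q_I + q_I²). Setting ∂π_I/∂q_I = 0: 341 - 3q_I - (1/2)(q_K) = 0.
Kestrel's first-order condition: 266 - 3q_K - (1/2)(q_I) = 0.
So q_I = (341 - (1/2)q_K)/3 and q_K = (266 - (1/2)q_I)/3.
Substituting one into the other gives q_I = 712/7 and q_K = 502/7.
Total output Q = 712/7 + 502/7 = 1214/7.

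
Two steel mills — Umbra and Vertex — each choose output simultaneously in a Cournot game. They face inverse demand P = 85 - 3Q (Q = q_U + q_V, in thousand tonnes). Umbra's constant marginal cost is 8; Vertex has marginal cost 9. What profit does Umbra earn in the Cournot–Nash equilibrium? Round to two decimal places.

225.33

Umbra's profit: π_U = (85 - 3Q)q_U - (8q_U). Setting ∂π_U/∂q_U = 0: 77 - 6q_U - 3(q_V) = 0.
Vertex's first-order condition: 76 - 6q_V - 3(q_U) = 0.
So q_U = (77 - 3q_V)/6 and q_V = (76 - 3q_U)/6.
Substituting one into the other gives q_U = 26/3 and q_V = 25/3.
Price P = 85 - 3·17 = 34.
Umbra's profit: (34 - 8)·(26/3) = 676/3.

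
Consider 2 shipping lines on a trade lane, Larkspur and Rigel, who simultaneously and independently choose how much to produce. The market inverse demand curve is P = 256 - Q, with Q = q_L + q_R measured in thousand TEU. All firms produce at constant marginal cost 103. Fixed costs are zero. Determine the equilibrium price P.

A representative firm's profit is π_i = q_i(256 - Q) - 103q_i.
Setting ∂π_i/∂q_i = 0 with rivals' quantities fixed: 153 - 2q_i - q_j = 0.
By symmetry each firm produces the same amount; substituting q_j = q_i yields q_i = 153/3 = 51.
Total output Q = 102, so price P = 256 - 102 = 154.

154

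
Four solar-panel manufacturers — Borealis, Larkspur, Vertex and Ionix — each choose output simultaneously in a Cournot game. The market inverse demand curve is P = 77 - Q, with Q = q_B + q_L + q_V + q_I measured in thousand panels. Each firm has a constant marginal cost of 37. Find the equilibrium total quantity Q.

Each firm earns π_i = (77 - Q)q_i - 37q_i.
First-order condition (treating rivals' output as given): 40 - 2q_i - Σ_{j≠i} q_j = 0.
By symmetry each firm produces the same amount; substituting Σ_{j≠i} q_j = 3q_i yields q_i = 40/5 = 8.
Total output Q = 8 + 8 + 8 + 8 = 32.

32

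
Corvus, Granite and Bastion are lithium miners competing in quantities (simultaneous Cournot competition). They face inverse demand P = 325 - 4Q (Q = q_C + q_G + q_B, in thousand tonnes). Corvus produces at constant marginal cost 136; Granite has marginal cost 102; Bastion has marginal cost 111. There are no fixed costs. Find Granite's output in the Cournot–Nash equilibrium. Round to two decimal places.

16.63

Corvus's profit: π_C = (325 - 4Q)q_C - (136q_C). Setting ∂π_C/∂q_C = 0: 189 - 8q_C - 4(q_G + q_B) = 0.
Granite's first-order condition: 223 - 8q_G - 4(q_C + q_B) = 0.
Bastion's first-order condition: 214 - 8q_B - 4(q_C + q_G) = 0.
Summing all 3 equations gives 626 − 16Q = 0, hence Q = 313/8.
Back-substituting: q_C = (189 − 313/2)/4 = 65/8, q_G = (223 − 313/2)/4 = 133/8, q_B = (214 − 313/2)/4 = 115/8.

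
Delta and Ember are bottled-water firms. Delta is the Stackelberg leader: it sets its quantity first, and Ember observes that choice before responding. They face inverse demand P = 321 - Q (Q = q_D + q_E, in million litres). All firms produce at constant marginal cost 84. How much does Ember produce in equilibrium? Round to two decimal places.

The follower Ember best-responds to any q_D: π_E = (321 - Q)q_E - 84q_E.
Follower FOC: 237 - q_D - 2q_E = 0, so q_E(q_D) = (237 - q_D)/2.
Delta substitutes q_E(q_D) into its own profit: π_D = q_D(321 - q_D - (237 - q_D)/2) - 84q_D = (405/2 - (1/2)q_D)q_D - 84q_D.
Leader FOC: 237/2 - q_D = 0, so q_D = 237/2.
Then q_E = (237 - 237/2)/2 = 237/4.

59.25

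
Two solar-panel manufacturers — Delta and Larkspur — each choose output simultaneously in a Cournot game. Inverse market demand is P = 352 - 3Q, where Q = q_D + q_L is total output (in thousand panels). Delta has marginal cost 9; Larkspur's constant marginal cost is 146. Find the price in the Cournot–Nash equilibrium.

169

Delta's profit: π_D = (352 - 3Q)q_D - (9q_D). Setting ∂π_D/∂q_D = 0: 343 - 6q_D - 3(q_L) = 0.
Larkspur's first-order condition: 206 - 6q_L - 3(q_D) = 0.
So q_D = (343 - 3q_L)/6 and q_L = (206 - 3q_D)/6.
Substituting one into the other gives q_D = 160/3 and q_L = 23/3.
Total output Q = 61, so price P = 352 - 3·61 = 169.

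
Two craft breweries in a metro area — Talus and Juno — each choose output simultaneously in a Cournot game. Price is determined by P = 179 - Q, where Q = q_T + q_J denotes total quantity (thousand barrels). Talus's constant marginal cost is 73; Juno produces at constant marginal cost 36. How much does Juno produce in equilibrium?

Talus's profit: π_T = (179 - Q)q_T - (73q_T). Setting ∂π_T/∂q_T = 0: 106 - 2q_T - (q_J) = 0.
Juno's profit: π_J = (179 - Q)q_J - (36q_J). Setting ∂π_J/∂q_J = 0: 143 - 2q_J - (q_T) = 0.
So q_T = (106 - q_J)/2 and q_J = (143 - q_T)/2.
Substituting one into the other gives q_T = 23 and q_J = 60.

60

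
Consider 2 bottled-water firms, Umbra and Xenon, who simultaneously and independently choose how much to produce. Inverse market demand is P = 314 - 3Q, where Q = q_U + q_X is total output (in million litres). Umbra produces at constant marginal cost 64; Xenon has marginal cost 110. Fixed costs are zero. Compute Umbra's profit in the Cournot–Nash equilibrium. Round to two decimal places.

Umbra's profit: π_U = (314 - 3Q)q_U - (64q_U). Setting ∂π_U/∂q_U = 0: 250 - 6q_U - 3(q_X) = 0.
Xenon's first-order condition: 204 - 6q_X - 3(q_U) = 0.
Best responses: q_U = (250 - 3q_X)/6, q_X = (204 - 3q_U)/6.
Substituting one into the other gives q_U = 296/9 and q_X = 158/9.
Price P = 314 - 3·(454/9) = 488/3.
Umbra's profit: (488/3 - 64)·(296/9) = 3245.0370.

3245.04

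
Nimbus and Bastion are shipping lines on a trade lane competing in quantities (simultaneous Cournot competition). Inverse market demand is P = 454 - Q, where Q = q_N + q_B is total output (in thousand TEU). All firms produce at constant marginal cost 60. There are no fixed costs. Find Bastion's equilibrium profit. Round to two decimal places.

A representative firm's profit is π_i = q_i(454 - Q) - 60q_i.
Setting ∂π_i/∂q_i = 0 with rivals' quantities fixed: 394 - 2q_i - q_j = 0.
With identical firms every q_j equals q_i, so q_j = q_i and 394 = 3q_i, giving q_i = 394/3.
Price P = 454 - 788/3 = 574/3.
Bastion's profit: (574/3 - 60)·(394/3) = 17248.4444.

17248.44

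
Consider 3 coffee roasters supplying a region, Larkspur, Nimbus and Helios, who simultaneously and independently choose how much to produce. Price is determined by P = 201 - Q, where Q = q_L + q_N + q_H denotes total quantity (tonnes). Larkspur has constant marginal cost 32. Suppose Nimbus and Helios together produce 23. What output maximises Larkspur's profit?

With rivals' combined output fixed at 23, Larkspur's profit is π_L = (201 - 23 - q_L)q_L - (32q_L) = (178 - q_L)q_L - (32q_L).
∂π_L/∂q_L = 146 - 2q_L = 0, so q_L = 73.

73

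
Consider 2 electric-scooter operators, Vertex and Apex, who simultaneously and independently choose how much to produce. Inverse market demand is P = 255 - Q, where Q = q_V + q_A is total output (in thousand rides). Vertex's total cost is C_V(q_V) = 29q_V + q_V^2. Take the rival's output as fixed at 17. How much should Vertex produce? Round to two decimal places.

With the rival's output fixed at 17, Vertex's profit is π_V = (255 - 17 - q_V)q_V - (29q_V + q_V²) = (238 - q_V)q_V - (29q_V + q_V²).
∂π_V/∂q_V = 209 - 4q_V = 0, so q_V = 209/4.

52.25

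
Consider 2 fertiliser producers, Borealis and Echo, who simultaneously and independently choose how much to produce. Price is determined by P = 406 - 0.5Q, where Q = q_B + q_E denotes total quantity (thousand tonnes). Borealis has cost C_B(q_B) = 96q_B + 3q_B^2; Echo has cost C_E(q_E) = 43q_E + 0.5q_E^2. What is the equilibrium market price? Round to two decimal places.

Borealis's profit: π_B = (406 - 0.5Q)q_B - (96q_B + 3q_B²). Setting ∂π_B/∂q_B = 0: 310 - 7q_B - (1/2)(q_E) = 0.
Echo's profit: π_E = (406 - 0.5Q)q_E - (43q_E + (1/2)q_E²). Setting ∂π_E/∂q_E = 0: 363 - 2q_E - (1/2)(q_B) = 0.
Rearranging gives the reaction functions q_B = (310 - (1/2)q_E)/7 and q_E = (363 - (1/2)q_B)/2.
Substituting one into the other gives q_B = 1754/55 and q_E = 173.5273.
Total output Q = 205.4182, so price P = 406 - (1/2)·205.4182 = 303.2909.

303.29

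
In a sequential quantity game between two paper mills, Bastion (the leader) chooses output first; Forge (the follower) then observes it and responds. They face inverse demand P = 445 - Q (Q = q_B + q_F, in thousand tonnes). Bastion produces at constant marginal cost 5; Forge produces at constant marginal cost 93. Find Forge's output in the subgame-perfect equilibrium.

44

The follower Forge best-responds to any q_B: π_F = (445 - Q)q_F - 93q_F.
Setting the follower's marginal profit to zero, 352 - q_B - 2q_F = 0, i.e. q_F = (352 - q_B)/2.
Bastion substitutes q_F(q_B) into its own profit: π_B = q_B(445 - q_B - (352 - q_B)/2) - 5q_B = (269 - (1/2)q_B)q_B - 5q_B.
Leader FOC: 264 - q_B = 0, so q_B = 264.
Then q_F = (352 - 264)/2 = 44.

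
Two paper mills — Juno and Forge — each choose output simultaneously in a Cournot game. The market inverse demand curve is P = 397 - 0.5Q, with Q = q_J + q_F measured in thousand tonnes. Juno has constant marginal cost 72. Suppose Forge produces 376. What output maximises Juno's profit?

137

With the rival's output fixed at 376, Juno's profit is π_J = (397 - (1/2)·376 - (1/2)q_J)q_J - (72q_J) = (209 - (1/2)q_J)q_J - (72q_J).
∂π_J/∂q_J = 137 - q_J = 0, so q_J = 137.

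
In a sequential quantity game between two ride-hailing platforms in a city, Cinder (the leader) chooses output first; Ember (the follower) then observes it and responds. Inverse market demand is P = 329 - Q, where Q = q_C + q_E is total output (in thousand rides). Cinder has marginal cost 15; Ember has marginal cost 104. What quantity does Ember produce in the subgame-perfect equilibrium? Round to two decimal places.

11.75

Solve by backward induction. Given q_C, the follower Ember maximises π_E = (329 - q_C - q_E)q_E - 104q_E.
∂π_E/∂q_E = 225 - q_C - 2q_E = 0 gives the reaction function q_E = (225 - q_C)/2.
Cinder substitutes q_E(q_C) into its own profit: π_C = q_C(329 - q_C - (225 - q_C)/2) - 15q_C = (433/2 - (1/2)q_C)q_C - 15q_C.
Leader FOC: 403/2 - q_C = 0, so q_C = 403/2.
Then q_E = (225 - 403/2)/2 = 47/4.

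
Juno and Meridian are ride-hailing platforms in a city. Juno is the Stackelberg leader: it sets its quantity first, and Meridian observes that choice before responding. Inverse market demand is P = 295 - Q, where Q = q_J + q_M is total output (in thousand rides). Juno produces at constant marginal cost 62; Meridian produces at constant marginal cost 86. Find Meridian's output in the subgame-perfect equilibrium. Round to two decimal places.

Solve by backward induction. Given q_J, the follower Meridian maximises π_M = (295 - q_J - q_M)q_M - 86q_M.
Setting the follower's marginal profit to zero, 209 - q_J - 2q_M = 0, i.e. q_M = (209 - q_J)/2.
Juno substitutes q_M(q_J) into its own profit: π_J = q_J(295 - q_J - (209 - q_J)/2) - 62q_J = (381/2 - (1/2)q_J)q_J - 62q_J.
The leader's first-order condition 257/2 - q_J = 0 yields q_J = 257/2.
Then q_M = (209 - 257/2)/2 = 161/4.

40.25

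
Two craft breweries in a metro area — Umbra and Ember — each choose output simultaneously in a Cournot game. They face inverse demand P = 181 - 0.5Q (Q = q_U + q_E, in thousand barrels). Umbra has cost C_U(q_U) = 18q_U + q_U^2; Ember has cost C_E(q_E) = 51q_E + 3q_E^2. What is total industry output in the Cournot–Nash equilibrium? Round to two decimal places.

66.72

Umbra's profit: π_U = (181 - 0.5Q)q_U - (18q_U + q_U²). Setting ∂π_U/∂q_U = 0: 163 - 3q_U - (1/2)(q_E) = 0.
Ember's first-order condition: 130 - 7q_E - (1/2)(q_U) = 0.
Best responses: q_U = (163 - (1/2)q_E)/3, q_E = (130 - (1/2)q_U)/7.
Solving the pair: q_U = 51.8554, q_E = 1234/83.
Total output Q = 51.8554 + 1234/83 = 66.7229.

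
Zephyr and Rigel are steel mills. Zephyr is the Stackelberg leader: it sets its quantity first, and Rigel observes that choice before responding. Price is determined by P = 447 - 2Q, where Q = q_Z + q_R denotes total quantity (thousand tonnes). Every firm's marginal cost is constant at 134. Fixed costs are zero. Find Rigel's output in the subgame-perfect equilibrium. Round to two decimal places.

Solve by backward induction. Given q_Z, the follower Rigel maximises π_R = (447 - 2q_Z - 2q_R)q_R - 134q_R.
∂π_R/∂q_R = 313 - 2q_Z - 4q_R = 0 gives the reaction function q_R = (313 - 2q_Z)/4.
The leader anticipates this reaction. Substituting into P = 447 - 2Q gives P = 581/2 - q_Z, so π_Z = (581/2 - q_Z)q_Z - 134q_Z.
Maximising: ∂π_Z/∂q_Z = 313/2 - 2q_Z = 0, giving q_Z = 313/4.
Then q_R = (313 - 2·(313/4))/4 = 313/8.

39.13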